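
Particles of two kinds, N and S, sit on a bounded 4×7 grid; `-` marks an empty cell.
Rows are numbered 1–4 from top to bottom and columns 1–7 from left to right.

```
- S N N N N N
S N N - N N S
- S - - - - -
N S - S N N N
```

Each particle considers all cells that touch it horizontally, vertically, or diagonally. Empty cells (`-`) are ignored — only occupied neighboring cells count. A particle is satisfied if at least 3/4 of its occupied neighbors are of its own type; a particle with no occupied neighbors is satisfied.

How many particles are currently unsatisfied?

(1,2)S 1/4 unhappy
(1,3)N 3/4 ok
(1,4)N 4/4 ok
(1,5)N 4/4 ok
(1,6)N 4/5 ok
(1,7)N 2/3 unhappy
(2,1)S 2/3 unhappy
(2,2)N 2/5 unhappy
(2,3)N 3/5 unhappy
(2,5)N 4/4 ok
(2,6)N 4/5 ok
(2,7)S 0/3 unhappy
(3,2)S 2/5 unhappy
(4,1)N 0/2 unhappy
(4,2)S 1/2 unhappy
(4,4)S 0/1 unhappy
(4,5)N 1/2 unhappy
(4,6)N 2/2 ok
(4,7)N 1/1 ok
Unsatisfied: (1,2), (1,7), (2,1), (2,2), (2,3), (2,7), (3,2), (4,1), (4,2), (4,4), (4,5) — 11 in total.

11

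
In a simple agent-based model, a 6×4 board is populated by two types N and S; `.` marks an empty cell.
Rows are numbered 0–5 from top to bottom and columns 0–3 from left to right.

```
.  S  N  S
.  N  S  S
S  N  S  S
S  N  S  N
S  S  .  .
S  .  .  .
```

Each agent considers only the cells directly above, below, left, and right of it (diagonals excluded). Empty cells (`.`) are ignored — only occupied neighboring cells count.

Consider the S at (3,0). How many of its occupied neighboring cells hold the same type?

2

Occupied neighbors of (3,0): (2,0)=S, (4,0)=S, (3,1)=N.
Same type (S): 2 of 3.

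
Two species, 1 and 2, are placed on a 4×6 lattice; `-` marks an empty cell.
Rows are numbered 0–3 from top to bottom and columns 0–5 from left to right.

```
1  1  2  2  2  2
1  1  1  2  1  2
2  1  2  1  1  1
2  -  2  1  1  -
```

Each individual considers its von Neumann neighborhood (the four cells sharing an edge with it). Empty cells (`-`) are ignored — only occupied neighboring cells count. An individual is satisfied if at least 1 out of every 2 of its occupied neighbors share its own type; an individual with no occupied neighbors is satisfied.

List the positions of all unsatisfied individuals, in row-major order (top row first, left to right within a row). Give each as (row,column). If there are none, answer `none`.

(0,2), (1,2), (1,3), (1,4), (1,5), (2,0), (2,1), (2,2)

(0,0)1 2/2 ok
(0,1)1 2/3 ok
(0,2)2 1/3 unhappy
(0,3)2 3/3 ok
(0,4)2 2/3 ok
(0,5)2 2/2 ok
(1,0)1 2/3 ok
(1,1)1 4/4 ok
(1,2)1 1/4 unhappy
(1,3)2 1/4 unhappy
(1,4)1 1/4 unhappy
(1,5)2 1/3 unhappy
(2,0)2 1/3 unhappy
(2,1)1 1/3 unhappy
(2,2)2 1/4 unhappy
(2,3)1 2/4 ok
(2,4)1 4/4 ok
(2,5)1 1/2 ok
(3,0)2 1/1 ok
(3,2)2 1/2 ok
(3,3)1 2/3 ok
(3,4)1 2/2 ok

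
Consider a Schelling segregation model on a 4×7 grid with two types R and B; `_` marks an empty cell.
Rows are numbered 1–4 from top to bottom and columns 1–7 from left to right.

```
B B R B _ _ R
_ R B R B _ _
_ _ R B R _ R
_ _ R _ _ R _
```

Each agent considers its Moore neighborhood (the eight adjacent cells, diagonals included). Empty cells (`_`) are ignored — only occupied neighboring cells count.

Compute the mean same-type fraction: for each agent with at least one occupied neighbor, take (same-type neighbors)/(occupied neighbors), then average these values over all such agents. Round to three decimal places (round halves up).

0.542

(1,1)B 1/2
(1,2)B 2/4
(1,3)R 2/5
(1,4)B 2/4
(1,7)R — no occupied neighbors
(2,2)R 2/5
(2,3)B 3/7
(2,4)R 3/7
(2,5)B 2/4
(3,3)R 3/5
(3,4)B 2/6
(3,5)R 2/4
(3,7)R 1/1
(4,3)R 1/2
(4,6)R 2/2
Sum over 14 agents: 1/2 + 2/4 + 2/5 + 2/4 + 2/5 + 3/7 + 3/7 + 2/4 + 3/5 + 2/6 + 2/4 + 1/1 + 1/2 + 2/2 = 797/105; mean = 797/105 ÷ 14 = 797/1470 = 0.542176… → 0.542.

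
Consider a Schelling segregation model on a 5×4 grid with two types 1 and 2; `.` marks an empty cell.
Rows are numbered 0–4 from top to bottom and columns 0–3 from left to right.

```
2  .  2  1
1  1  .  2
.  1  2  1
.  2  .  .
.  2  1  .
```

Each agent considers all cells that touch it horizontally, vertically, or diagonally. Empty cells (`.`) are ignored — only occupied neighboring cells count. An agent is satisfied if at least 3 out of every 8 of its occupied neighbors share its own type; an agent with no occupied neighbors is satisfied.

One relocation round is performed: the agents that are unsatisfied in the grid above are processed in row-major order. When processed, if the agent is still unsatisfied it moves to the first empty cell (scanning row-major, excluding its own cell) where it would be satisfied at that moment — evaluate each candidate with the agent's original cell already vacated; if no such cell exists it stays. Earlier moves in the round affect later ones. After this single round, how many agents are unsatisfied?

Initially unsatisfied (in order): (0,0), (0,2), (0,3), (2,3), (4,2).
  (0,0) → (1,2).
  (0,2): now satisfied by earlier moves; stays.
  (0,3) → (0,0).
  (2,3) → (0,1).
  (4,2) → (2,0).
Resulting grid:
1 1 2 .
1 1 2 2
1 1 2 .
. 2 . .
. 2 . .
All satisfied now.

0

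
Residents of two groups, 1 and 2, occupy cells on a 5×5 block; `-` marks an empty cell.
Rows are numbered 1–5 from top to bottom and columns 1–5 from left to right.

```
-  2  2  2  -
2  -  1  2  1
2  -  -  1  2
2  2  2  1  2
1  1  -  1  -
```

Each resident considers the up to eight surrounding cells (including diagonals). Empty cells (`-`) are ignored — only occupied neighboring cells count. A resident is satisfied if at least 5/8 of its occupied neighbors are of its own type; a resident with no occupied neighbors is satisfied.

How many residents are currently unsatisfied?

14

Row 1: (1,2)2 2/3 ✓ · (1,3)2 3/4 ✓ · (1,4)2 2/4 ✗
Row 2: (2,1)2 2/2 ✓ · (2,3)1 1/5 ✗ · (2,4)2 3/6 ✗ · (2,5)1 1/4 ✗
Row 3: (3,1)2 3/3 ✓ · (3,4)1 3/7 ✗ · (3,5)2 2/5 ✗
Row 4: (4,1)2 2/4 ✗ · (4,2)2 3/5 ✗ · (4,3)2 1/5 ✗ · (4,4)1 2/5 ✗ · (4,5)2 1/4 ✗
Row 5: (5,1)1 1/3 ✗ · (5,2)1 1/4 ✗ · (5,4)1 1/3 ✗
Unsatisfied: (1,4), (2,3), (2,4), (2,5), (3,4), (3,5), (4,1), (4,2), (4,3), (4,4), (4,5), (5,1), (5,2), (5,4) — 14 in total.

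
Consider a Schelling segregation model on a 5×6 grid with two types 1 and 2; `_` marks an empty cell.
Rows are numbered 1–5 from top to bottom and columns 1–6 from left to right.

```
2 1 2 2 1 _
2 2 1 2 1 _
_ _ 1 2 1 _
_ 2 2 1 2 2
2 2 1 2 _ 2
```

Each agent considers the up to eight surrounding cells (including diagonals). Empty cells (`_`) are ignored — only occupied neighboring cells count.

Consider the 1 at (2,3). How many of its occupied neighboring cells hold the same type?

Occupied neighbors of (2,3): (1,2)=1, (1,3)=2, (1,4)=2, (2,2)=2, (2,4)=2, (3,3)=1, (3,4)=2.
Same type (1): 2 of 7.

2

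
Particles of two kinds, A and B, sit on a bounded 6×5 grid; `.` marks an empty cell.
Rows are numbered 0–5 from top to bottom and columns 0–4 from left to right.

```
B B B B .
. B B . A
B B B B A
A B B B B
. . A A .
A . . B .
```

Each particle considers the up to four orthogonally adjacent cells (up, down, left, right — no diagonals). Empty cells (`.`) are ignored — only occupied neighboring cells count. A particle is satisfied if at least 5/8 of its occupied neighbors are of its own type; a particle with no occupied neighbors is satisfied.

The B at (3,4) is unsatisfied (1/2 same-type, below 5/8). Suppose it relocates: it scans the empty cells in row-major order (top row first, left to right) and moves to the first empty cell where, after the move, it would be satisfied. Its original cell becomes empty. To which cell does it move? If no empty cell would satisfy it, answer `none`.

(1,0)

Vacating (3,4). Empty cells in order:
  (0,4): 1/2 same-type → still unsatisfied.
  (1,0): 3/3 same-type → satisfied — stop here.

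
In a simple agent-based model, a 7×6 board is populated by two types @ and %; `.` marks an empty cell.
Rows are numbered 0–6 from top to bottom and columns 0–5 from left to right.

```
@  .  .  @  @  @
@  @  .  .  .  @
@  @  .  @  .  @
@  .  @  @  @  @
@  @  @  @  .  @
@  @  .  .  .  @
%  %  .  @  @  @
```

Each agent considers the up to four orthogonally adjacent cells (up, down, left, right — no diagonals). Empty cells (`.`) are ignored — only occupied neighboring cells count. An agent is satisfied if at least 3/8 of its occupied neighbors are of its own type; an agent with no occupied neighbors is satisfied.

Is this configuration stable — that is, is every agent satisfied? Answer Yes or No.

Yes

Row 0: (0,0)@ 1/1 ✓ · (0,3)@ 1/1 ✓ · (0,4)@ 2/2 ✓ · (0,5)@ 2/2 ✓
Row 1: (1,0)@ 3/3 ✓ · (1,1)@ 2/2 ✓ · (1,5)@ 2/2 ✓
Row 2: (2,0)@ 3/3 ✓ · (2,1)@ 2/2 ✓ · (2,3)@ 1/1 ✓ · (2,5)@ 2/2 ✓
Row 3: (3,0)@ 2/2 ✓ · (3,2)@ 2/2 ✓ · (3,3)@ 4/4 ✓ · (3,4)@ 2/2 ✓ · (3,5)@ 3/3 ✓
Row 4: (4,0)@ 3/3 ✓ · (4,1)@ 3/3 ✓ · (4,2)@ 3/3 ✓ · (4,3)@ 2/2 ✓ · (4,5)@ 2/2 ✓
Row 5: (5,0)@ 2/3 ✓ · (5,1)@ 2/3 ✓ · (5,5)@ 2/2 ✓
Row 6: (6,0)% 1/2 ✓ · (6,1)% 1/2 ✓ · (6,3)@ 1/1 ✓ · (6,4)@ 2/2 ✓ · (6,5)@ 2/2 ✓
All meet the threshold, so the configuration is stable.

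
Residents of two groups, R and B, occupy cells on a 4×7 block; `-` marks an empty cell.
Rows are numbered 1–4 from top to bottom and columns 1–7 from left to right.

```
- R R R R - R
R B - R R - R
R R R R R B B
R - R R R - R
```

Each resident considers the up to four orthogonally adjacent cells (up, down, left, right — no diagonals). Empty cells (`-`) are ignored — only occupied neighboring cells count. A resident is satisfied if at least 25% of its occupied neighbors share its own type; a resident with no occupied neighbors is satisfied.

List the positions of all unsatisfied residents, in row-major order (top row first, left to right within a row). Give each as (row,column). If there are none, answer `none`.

(2,2), (4,7)

Row 1: (1,2)R 1/2 ok · (1,3)R 2/2 ok · (1,4)R 3/3 ok · (1,5)R 2/2 ok · (1,7)R 1/1 ok
Row 2: (2,1)R 1/2 ok · (2,2)B 0/3 unhappy · (2,4)R 3/3 ok · (2,5)R 3/3 ok · (2,7)R 1/2 ok
Row 3: (3,1)R 3/3 ok · (3,2)R 2/3 ok · (3,3)R 3/3 ok · (3,4)R 4/4 ok · (3,5)R 3/4 ok · (3,6)B 1/2 ok · (3,7)B 1/3 ok
Row 4: (4,1)R 1/1 ok · (4,3)R 2/2 ok · (4,4)R 3/3 ok · (4,5)R 2/2 ok · (4,7)R 0/1 unhappy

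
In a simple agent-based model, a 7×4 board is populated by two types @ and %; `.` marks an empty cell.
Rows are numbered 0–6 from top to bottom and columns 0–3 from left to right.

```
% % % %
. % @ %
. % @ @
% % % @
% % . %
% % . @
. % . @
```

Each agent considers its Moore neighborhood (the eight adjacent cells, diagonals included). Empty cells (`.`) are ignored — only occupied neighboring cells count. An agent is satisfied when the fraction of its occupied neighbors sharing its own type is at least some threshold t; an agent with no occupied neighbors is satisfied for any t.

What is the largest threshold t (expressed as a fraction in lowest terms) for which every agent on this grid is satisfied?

(0,0)% 2/2
(0,1)% 3/4
(0,2)% 4/5
(0,3)% 2/3
(1,1)% 4/6
(1,2)@ 2/8
(1,3)% 2/5
(2,1)% 4/6
(2,2)@ 3/8
(2,3)@ 3/5
(3,0)% 4/4
(3,1)% 5/6
(3,2)% 4/7
(3,3)@ 2/4
(4,0)% 5/5
(4,1)% 6/6
(4,3)% 1/3
(5,0)% 4/4
(5,1)% 4/4
(5,3)@ 1/2
(6,1)% 2/2
(6,3)@ 1/1
The smallest same-type fraction is 2/8 at (1,2), which reduces to 1/4. Any threshold above that leaves this agent unsatisfied.

1/4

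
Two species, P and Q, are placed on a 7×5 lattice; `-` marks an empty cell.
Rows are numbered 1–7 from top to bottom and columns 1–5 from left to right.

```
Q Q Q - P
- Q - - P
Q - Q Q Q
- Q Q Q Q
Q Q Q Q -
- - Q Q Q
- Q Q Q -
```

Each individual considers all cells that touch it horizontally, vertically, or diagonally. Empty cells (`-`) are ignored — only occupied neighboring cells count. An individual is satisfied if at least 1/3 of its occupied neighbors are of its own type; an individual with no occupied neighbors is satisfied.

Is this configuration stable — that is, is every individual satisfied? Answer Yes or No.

(1,1)Q 2/2 ok
(1,2)Q 3/3 ok
(1,3)Q 2/2 ok
(1,5)P 1/1 ok
(2,2)Q 5/5 ok
(2,5)P 1/3 ok
(3,1)Q 2/2 ok
(3,3)Q 5/5 ok
(3,4)Q 5/6 ok
(3,5)Q 3/4 ok
(4,2)Q 6/6 ok
(4,3)Q 7/7 ok
(4,4)Q 7/7 ok
(4,5)Q 4/4 ok
(5,1)Q 2/2 ok
(5,2)Q 5/5 ok
(5,3)Q 7/7 ok
(5,4)Q 7/7 ok
(6,3)Q 7/7 ok
(6,4)Q 6/6 ok
(6,5)Q 3/3 ok
(7,2)Q 2/2 ok
(7,3)Q 4/4 ok
(7,4)Q 4/4 ok
All meet the threshold, so the configuration is stable.

Yes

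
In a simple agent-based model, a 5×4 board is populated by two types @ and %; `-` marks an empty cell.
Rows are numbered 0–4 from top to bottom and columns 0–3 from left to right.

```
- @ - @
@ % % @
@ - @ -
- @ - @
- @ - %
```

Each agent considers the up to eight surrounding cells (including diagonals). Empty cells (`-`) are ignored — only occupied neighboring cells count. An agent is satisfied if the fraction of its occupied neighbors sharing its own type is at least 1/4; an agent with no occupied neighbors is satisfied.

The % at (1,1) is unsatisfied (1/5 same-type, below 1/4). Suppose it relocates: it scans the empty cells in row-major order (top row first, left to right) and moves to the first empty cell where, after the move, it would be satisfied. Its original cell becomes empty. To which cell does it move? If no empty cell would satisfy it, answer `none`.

Vacating (1,1). Empty cells in order:
  (0,0): 0/2 same-type → still unsatisfied.
  (0,2): 1/4 same-type → satisfied — stop here.

(0,2)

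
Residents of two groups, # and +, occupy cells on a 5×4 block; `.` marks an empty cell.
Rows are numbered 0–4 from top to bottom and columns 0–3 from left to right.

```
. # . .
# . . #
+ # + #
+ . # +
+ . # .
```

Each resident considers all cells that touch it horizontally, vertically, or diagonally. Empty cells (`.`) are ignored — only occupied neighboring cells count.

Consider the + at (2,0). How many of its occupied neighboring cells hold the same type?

Occupied neighbors of (2,0): (1,0)=#, (2,1)=#, (3,0)=+.
Same type (+): 1 of 3.

1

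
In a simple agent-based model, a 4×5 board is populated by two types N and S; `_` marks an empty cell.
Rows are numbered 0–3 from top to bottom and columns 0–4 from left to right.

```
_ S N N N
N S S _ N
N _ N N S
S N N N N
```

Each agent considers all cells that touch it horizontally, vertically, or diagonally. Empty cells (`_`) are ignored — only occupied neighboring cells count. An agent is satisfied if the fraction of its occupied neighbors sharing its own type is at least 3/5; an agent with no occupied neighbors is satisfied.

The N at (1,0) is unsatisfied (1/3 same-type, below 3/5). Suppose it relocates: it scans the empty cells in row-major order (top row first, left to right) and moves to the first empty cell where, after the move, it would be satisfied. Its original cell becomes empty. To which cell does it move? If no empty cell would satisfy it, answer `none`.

Vacating (1,0). Empty cells in order:
  (0,0): 0/2 same-type → still unsatisfied.
  (1,3): 6/8 same-type → satisfied — stop here.

(1,3)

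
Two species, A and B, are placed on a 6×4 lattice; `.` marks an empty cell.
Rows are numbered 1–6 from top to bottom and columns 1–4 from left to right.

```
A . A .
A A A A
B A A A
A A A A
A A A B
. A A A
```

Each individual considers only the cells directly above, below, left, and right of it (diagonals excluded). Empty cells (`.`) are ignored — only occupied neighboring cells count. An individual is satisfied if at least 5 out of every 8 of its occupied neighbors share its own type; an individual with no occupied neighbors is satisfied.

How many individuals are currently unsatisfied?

3

Row 1: (1,1)A 1/1 ✓ · (1,3)A 1/1 ✓
Row 2: (2,1)A 2/3 ✓ · (2,2)A 3/3 ✓ · (2,3)A 4/4 ✓ · (2,4)A 2/2 ✓
Row 3: (3,1)B 0/3 ✗ · (3,2)A 3/4 ✓ · (3,3)A 4/4 ✓ · (3,4)A 3/3 ✓
Row 4: (4,1)A 2/3 ✓ · (4,2)A 4/4 ✓ · (4,3)A 4/4 ✓ · (4,4)A 2/3 ✓
Row 5: (5,1)A 2/2 ✓ · (5,2)A 4/4 ✓ · (5,3)A 3/4 ✓ · (5,4)B 0/3 ✗
Row 6: (6,2)A 2/2 ✓ · (6,3)A 3/3 ✓ · (6,4)A 1/2 ✗
Unsatisfied: (3,1), (5,4), (6,4) — 3 in total.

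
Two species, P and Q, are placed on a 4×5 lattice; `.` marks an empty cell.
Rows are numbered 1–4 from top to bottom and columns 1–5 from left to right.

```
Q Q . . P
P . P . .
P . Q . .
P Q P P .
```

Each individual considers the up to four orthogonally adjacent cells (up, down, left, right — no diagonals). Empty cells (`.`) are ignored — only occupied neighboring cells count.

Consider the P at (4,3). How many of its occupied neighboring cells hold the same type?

Occupied neighbors of (4,3): (3,3)=Q, (4,2)=Q, (4,4)=P.
Same type (P): 1 of 3.

1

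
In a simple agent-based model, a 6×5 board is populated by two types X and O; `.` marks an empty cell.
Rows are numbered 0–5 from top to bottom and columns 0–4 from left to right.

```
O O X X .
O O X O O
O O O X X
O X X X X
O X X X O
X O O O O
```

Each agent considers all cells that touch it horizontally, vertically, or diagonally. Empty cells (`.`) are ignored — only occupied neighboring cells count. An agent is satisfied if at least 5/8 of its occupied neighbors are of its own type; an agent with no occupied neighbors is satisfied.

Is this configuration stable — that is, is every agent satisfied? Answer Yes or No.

Row 0: (0,0)O 3/3 ✓ · (0,1)O 3/5 ✗ · (0,2)X 2/5 ✗ · (0,3)X 2/4 ✗
Row 1: (1,0)O 5/5 ✓ · (1,1)O 6/8 ✓ · (1,2)X 3/8 ✗ · (1,3)O 2/7 ✗ · (1,4)O 1/4 ✗
Row 2: (2,0)O 4/5 ✓ · (2,1)O 5/8 ✓ · (2,2)O 3/8 ✗ · (2,3)X 5/8 ✓ · (2,4)X 3/5 ✗
Row 3: (3,0)O 3/5 ✗ · (3,1)X 3/8 ✗ · (3,2)X 6/8 ✓ · (3,3)X 6/8 ✓ · (3,4)X 4/5 ✓
Row 4: (4,0)O 2/5 ✗ · (4,1)X 4/8 ✗ · (4,2)X 5/8 ✓ · (4,3)X 4/8 ✗ · (4,4)O 2/5 ✗
Row 5: (5,0)X 1/3 ✗ · (5,1)O 2/5 ✗ · (5,2)O 2/5 ✗ · (5,3)O 3/5 ✗ · (5,4)O 2/3 ✓
For instance (0,1) has only 3/5 same-type neighbors, below 5/8.

No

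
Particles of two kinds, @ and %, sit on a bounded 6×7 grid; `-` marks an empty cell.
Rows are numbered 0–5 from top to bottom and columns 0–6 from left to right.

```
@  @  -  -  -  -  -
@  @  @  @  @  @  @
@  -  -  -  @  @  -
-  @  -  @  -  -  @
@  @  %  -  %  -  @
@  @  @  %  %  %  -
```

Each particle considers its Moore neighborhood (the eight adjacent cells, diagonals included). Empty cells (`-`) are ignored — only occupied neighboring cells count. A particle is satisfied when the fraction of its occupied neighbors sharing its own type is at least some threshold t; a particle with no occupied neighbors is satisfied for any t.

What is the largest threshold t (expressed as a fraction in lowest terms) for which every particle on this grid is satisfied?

(0,0)@ 3/3
(0,1)@ 4/4
(1,0)@ 4/4
(1,1)@ 5/5
(1,2)@ 3/3
(1,3)@ 3/3
(1,4)@ 4/4
(1,5)@ 4/4
(1,6)@ 2/2
(2,0)@ 3/3
(2,4)@ 5/5
(2,5)@ 5/5
(3,1)@ 3/4
(3,3)@ 1/3
(3,6)@ 2/2
(4,0)@ 4/4
(4,1)@ 5/6
(4,2)% 1/6
(4,4)% 3/4
(4,6)@ 1/2
(5,0)@ 3/3
(5,1)@ 4/5
(5,2)@ 2/4
(5,3)% 3/4
(5,4)% 3/3
(5,5)% 2/3
The smallest same-type fraction is 1/6 at (4,2), which reduces to 1/6. Any threshold above that leaves this particle unsatisfied.

1/6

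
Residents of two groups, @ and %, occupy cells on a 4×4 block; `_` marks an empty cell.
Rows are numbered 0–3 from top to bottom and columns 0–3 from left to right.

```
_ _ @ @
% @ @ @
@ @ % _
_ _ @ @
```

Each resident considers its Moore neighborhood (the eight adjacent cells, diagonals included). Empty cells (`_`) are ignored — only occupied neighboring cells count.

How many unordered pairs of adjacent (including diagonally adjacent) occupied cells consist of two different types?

Scan each occupied cell's neighbors to the right and below (and the two forward diagonals) so each pair is counted once.
Row 0: @(0,2)–@(0,3)= @(0,2)–@(1,2)= @(0,2)–@(1,3)= @(0,2)–@(1,1)= @(0,3)–@(1,3)= @(0,3)–@(1,2)=  → 0/6 unlike.
Row 1: %(1,0)–@(1,1)≠ %(1,0)–@(2,0)≠ %(1,0)–@(2,1)≠ @(1,1)–@(1,2)= @(1,1)–@(2,1)= @(1,1)–%(2,2)≠ @(1,1)–@(2,0)= @(1,2)–@(1,3)= @(1,2)–%(2,2)≠ @(1,2)–@(2,1)= @(1,3)–%(2,2)≠  → 6/11 unlike.
Row 2: @(2,0)–@(2,1)= @(2,1)–%(2,2)≠ @(2,1)–@(3,2)= %(2,2)–@(3,2)≠ %(2,2)–@(3,3)≠  → 3/5 unlike.
Row 3: @(3,2)–@(3,3)=  → 0/1 unlike.
Total adjacent occupied pairs: 23; unlike-type pairs: 9.

9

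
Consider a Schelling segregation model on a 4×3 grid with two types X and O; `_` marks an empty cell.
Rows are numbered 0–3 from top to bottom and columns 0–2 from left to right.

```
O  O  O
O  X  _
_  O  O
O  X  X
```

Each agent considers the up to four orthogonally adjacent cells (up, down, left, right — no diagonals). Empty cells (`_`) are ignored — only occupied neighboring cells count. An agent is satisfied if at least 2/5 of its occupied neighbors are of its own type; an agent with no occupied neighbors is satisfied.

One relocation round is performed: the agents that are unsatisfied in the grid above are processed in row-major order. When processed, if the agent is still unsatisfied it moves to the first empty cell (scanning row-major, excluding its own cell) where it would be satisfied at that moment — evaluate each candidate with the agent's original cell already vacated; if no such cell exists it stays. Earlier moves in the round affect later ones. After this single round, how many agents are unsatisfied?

Initially unsatisfied (in order): (1,1), (2,1), (3,0), (3,1).
  (1,1): no empty cell satisfies it; stays.
  (2,1) → (1,2).
  (3,0) → (2,0).
  (3,1): now satisfied by earlier moves; stays.
Resulting grid:
O O O
O X O
O _ O
_ X X
Unsatisfied now: (1,1).

1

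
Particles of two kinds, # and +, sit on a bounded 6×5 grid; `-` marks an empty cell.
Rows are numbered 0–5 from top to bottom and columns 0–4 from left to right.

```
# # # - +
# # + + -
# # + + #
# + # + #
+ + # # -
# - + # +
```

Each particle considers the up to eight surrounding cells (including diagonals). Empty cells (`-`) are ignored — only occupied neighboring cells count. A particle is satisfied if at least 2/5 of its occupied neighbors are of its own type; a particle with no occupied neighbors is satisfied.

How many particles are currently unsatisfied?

7

Row 0: (0,0)# 3/3 satisfied · (0,1)# 4/5 satisfied · (0,2)# 2/4 satisfied · (0,4)+ 1/1 satisfied
Row 1: (1,0)# 5/5 satisfied · (1,1)# 6/8 satisfied · (1,2)+ 3/7 satisfied · (1,3)+ 4/6 satisfied
Row 2: (2,0)# 4/5 satisfied · (2,1)# 5/8 satisfied · (2,2)+ 5/8 satisfied · (2,3)+ 4/7 satisfied · (2,4)# 1/4 not
Row 3: (3,0)# 2/5 satisfied · (3,1)+ 3/8 not · (3,2)# 3/8 not · (3,3)+ 2/7 not · (3,4)# 2/4 satisfied
Row 4: (4,0)+ 2/4 satisfied · (4,1)+ 3/7 satisfied · (4,2)# 3/7 satisfied · (4,3)# 4/7 satisfied
Row 5: (5,0)# 0/2 not · (5,2)+ 1/4 not · (5,3)# 2/4 satisfied · (5,4)+ 0/2 not
Unsatisfied: (2,4), (3,1), (3,2), (3,3), (5,0), (5,2), (5,4) — 7 in total.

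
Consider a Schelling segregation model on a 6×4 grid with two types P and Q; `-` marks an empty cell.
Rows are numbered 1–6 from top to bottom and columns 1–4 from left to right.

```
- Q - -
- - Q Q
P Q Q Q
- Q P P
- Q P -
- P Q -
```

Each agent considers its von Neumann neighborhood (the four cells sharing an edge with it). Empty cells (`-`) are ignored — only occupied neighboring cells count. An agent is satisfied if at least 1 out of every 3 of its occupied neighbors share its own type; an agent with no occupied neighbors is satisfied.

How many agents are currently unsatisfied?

3

(1,2)Q 0/0 ok
(2,3)Q 2/2 ok
(2,4)Q 2/2 ok
(3,1)P 0/1 unhappy
(3,2)Q 2/3 ok
(3,3)Q 3/4 ok
(3,4)Q 2/3 ok
(4,2)Q 2/3 ok
(4,3)P 2/4 ok
(4,4)P 1/2 ok
(5,2)Q 1/3 ok
(5,3)P 1/3 ok
(6,2)P 0/2 unhappy
(6,3)Q 0/2 unhappy
Unsatisfied: (3,1), (6,2), (6,3) — 3 in total.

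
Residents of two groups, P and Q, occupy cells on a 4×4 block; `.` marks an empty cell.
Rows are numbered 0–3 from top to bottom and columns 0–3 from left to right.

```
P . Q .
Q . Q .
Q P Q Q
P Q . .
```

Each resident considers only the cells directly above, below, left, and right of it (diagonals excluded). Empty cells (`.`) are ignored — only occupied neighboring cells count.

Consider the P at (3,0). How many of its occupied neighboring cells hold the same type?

0

Occupied neighbors of (3,0): (2,0)=Q, (3,1)=Q.
Same type (P): 0 of 2.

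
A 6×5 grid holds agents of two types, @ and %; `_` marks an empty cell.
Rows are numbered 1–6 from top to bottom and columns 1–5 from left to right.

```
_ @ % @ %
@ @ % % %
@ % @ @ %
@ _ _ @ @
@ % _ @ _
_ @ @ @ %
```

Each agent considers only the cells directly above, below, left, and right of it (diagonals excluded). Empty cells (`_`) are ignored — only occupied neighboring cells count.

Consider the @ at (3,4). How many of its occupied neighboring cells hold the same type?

2

Occupied neighbors of (3,4): (2,4)=%, (4,4)=@, (3,3)=@, (3,5)=%.
Same type (@): 2 of 4.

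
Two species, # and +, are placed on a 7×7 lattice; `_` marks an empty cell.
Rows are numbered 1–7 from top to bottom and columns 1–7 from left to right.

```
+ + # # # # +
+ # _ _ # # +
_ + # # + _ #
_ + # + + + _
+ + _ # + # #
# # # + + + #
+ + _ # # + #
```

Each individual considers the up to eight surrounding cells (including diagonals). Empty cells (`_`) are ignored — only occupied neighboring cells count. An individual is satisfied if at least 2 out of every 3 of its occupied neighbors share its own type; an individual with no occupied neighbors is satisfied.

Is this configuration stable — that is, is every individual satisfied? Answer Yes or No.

No

Row 1: (1,1)+ 2/3 satisfied · (1,2)+ 2/4 not · (1,3)# 2/3 satisfied · (1,4)# 3/3 satisfied · (1,5)# 4/4 satisfied · (1,6)# 3/5 not · (1,7)+ 1/3 not
Row 2: (2,1)+ 3/4 satisfied · (2,2)# 2/6 not · (2,5)# 5/6 satisfied · (2,6)# 4/7 not · (2,7)+ 1/4 not
Row 3: (3,2)+ 2/5 not · (3,3)# 3/6 not · (3,4)# 3/6 not · (3,5)+ 3/6 not · (3,7)# 1/3 not
Row 4: (4,2)+ 3/5 not · (4,3)# 3/7 not · (4,4)+ 3/7 not · (4,5)+ 4/7 not · (4,6)+ 3/6 not
Row 5: (5,1)+ 2/4 not · (5,2)+ 2/6 not · (5,4)# 2/7 not · (5,5)+ 6/8 satisfied · (5,6)# 2/7 not · (5,7)# 2/4 not
Row 6: (6,1)# 1/5 not · (6,2)# 2/6 not · (6,3)# 3/6 not · (6,4)+ 2/6 not · (6,5)+ 4/8 not · (6,6)+ 3/8 not · (6,7)# 3/5 not
Row 7: (7,1)+ 1/3 not · (7,2)+ 1/4 not · (7,4)# 2/4 not · (7,5)# 1/5 not · (7,6)+ 2/5 not · (7,7)# 1/3 not
For instance (1,2) has only 2/4 same-type neighbors, below 2/3.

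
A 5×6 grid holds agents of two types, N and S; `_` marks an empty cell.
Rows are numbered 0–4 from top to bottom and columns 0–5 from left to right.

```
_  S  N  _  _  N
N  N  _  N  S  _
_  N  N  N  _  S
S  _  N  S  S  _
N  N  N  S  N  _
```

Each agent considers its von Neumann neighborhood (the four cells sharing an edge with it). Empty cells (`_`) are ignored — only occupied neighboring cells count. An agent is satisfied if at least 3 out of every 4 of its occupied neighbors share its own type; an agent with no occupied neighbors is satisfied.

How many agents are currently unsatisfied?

Row 0: (0,1)S 0/2 ✗ · (0,2)N 0/1 ✗ · (0,5)N 0/0 ✓
Row 1: (1,0)N 1/1 ✓ · (1,1)N 2/3 ✗ · (1,3)N 1/2 ✗ · (1,4)S 0/1 ✗
Row 2: (2,1)N 2/2 ✓ · (2,2)N 3/3 ✓ · (2,3)N 2/3 ✗ · (2,5)S 0/0 ✓
Row 3: (3,0)S 0/1 ✗ · (3,2)N 2/3 ✗ · (3,3)S 2/4 ✗ · (3,4)S 1/2 ✗
Row 4: (4,0)N 1/2 ✗ · (4,1)N 2/2 ✓ · (4,2)N 2/3 ✗ · (4,3)S 1/3 ✗ · (4,4)N 0/2 ✗
Unsatisfied: (0,1), (0,2), (1,1), (1,3), (1,4), (2,3), (3,0), (3,2), (3,3), (3,4), (4,0), (4,2), (4,3), (4,4) — 14 in total.

14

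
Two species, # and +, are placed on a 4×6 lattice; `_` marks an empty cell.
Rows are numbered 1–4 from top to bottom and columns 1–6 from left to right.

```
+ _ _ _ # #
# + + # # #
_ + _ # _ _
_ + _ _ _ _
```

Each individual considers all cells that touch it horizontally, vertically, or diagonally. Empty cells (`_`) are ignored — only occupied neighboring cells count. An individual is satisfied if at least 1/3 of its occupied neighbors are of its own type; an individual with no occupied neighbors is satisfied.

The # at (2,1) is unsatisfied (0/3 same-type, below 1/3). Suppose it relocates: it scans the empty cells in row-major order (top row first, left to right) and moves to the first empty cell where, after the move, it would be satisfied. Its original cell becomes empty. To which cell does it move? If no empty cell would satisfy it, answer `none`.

Vacating (2,1). Empty cells in order:
  (1,2): 0/3 same-type → still unsatisfied.
  (1,3): 1/3 same-type → satisfied — stop here.

(1,3)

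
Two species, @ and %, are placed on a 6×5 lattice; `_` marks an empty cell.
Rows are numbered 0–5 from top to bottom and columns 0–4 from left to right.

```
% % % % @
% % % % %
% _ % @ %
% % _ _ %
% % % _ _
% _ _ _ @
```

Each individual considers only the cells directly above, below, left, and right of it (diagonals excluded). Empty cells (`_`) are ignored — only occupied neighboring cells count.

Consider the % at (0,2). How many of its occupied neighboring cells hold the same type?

3

Occupied neighbors of (0,2): (1,2)=%, (0,1)=%, (0,3)=%.
Same type (%): 3 of 3.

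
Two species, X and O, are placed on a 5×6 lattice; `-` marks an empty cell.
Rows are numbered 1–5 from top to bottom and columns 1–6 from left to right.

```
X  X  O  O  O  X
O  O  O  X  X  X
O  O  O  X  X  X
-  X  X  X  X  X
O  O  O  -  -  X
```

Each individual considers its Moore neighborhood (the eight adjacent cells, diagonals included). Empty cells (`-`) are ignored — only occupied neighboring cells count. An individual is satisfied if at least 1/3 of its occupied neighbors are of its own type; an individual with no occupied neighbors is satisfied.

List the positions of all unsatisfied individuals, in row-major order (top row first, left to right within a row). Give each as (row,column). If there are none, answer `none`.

Row 1: (1,1)X 1/3 ok · (1,2)X 1/5 unhappy · (1,3)O 3/5 ok · (1,4)O 3/5 ok · (1,5)O 1/5 unhappy · (1,6)X 2/3 ok
Row 2: (2,1)O 3/5 ok · (2,2)O 6/8 ok · (2,3)O 5/8 ok · (2,4)X 3/8 ok · (2,5)X 6/8 ok · (2,6)X 4/5 ok
Row 3: (3,1)O 3/4 ok · (3,2)O 5/7 ok · (3,3)O 3/8 ok · (3,4)X 6/8 ok · (3,5)X 8/8 ok · (3,6)X 5/5 ok
Row 4: (4,2)X 1/7 unhappy · (4,3)X 3/7 ok · (4,4)X 4/6 ok · (4,5)X 6/6 ok · (4,6)X 4/4 ok
Row 5: (5,1)O 1/2 ok · (5,2)O 2/4 ok · (5,3)O 1/4 unhappy · (5,6)X 2/2 ok

(1,2), (1,5), (4,2), (5,3)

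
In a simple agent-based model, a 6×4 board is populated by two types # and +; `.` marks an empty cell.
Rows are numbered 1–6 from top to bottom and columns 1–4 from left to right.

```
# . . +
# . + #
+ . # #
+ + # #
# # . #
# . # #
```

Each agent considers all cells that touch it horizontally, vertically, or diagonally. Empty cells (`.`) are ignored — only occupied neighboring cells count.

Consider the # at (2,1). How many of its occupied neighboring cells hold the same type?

Occupied neighbors of (2,1): (1,1)=#, (3,1)=+.
Same type (#): 1 of 2.

1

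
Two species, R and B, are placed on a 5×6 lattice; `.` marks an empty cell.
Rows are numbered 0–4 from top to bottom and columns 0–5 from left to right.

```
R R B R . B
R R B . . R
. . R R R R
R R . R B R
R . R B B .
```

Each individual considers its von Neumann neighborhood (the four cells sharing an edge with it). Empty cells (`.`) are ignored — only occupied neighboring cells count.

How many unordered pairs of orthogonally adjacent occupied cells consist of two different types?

Scan each occupied cell's neighbors to the right and below so each pair is counted once.
From row 0: 3 unlike of 7 pairs (running 3/7).
From row 1: 2 unlike of 4 pairs (running 5/11).
From row 2: 1 unlike of 6 pairs (running 6/17).
From row 3: 3 unlike of 6 pairs (running 9/23).
From row 4: 1 unlike of 2 pairs (running 10/25).
Total adjacent occupied pairs: 25; unlike-type pairs: 10.

10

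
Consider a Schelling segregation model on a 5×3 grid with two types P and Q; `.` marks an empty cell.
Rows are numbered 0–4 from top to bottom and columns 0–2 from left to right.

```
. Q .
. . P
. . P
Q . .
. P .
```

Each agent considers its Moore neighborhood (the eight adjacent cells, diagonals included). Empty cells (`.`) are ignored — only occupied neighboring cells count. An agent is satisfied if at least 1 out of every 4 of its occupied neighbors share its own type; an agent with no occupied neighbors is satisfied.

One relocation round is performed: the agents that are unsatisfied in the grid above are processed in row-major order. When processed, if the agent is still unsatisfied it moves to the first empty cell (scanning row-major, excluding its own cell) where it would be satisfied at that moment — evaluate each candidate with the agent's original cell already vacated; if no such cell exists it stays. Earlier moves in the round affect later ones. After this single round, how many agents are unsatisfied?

Initially unsatisfied (in order): (0,1), (3,0), (4,1).
  (0,1) → (0,0).
  (3,0) → (0,1).
  (4,1): now satisfied by earlier moves; stays.
Resulting grid:
Q Q .
. . P
. . P
. . .
. P .
All satisfied now.

0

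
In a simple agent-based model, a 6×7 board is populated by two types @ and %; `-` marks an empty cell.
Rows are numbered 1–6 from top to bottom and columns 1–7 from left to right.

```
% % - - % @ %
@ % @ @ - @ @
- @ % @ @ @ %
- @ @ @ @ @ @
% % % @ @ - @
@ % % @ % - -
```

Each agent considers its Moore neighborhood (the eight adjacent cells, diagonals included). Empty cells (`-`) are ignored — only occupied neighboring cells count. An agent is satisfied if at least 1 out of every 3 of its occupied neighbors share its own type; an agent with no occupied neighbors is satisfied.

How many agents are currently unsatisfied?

7

(1,1)% 2/3 ok
(1,2)% 2/4 ok
(1,5)% 0/3 unhappy
(1,6)@ 2/4 ok
(1,7)% 0/3 unhappy
(2,1)@ 1/4 unhappy
(2,2)% 3/6 ok
(2,3)@ 3/6 ok
(2,4)@ 3/5 ok
(2,6)@ 4/7 ok
(2,7)@ 3/5 ok
(3,2)@ 4/6 ok
(3,3)% 1/8 unhappy
(3,4)@ 6/7 ok
(3,5)@ 7/7 ok
(3,6)@ 6/7 ok
(3,7)% 0/5 unhappy
(4,2)@ 2/6 ok
(4,3)@ 5/8 ok
(4,4)@ 6/8 ok
(4,5)@ 7/7 ok
(4,6)@ 6/7 ok
(4,7)@ 3/4 ok
(5,1)% 2/4 ok
(5,2)% 4/7 ok
(5,3)% 3/8 ok
(5,4)@ 5/8 ok
(5,5)@ 5/6 ok
(5,7)@ 2/2 ok
(6,1)@ 0/3 unhappy
(6,2)% 4/5 ok
(6,3)% 3/5 ok
(6,4)@ 2/5 ok
(6,5)% 0/3 unhappy
Unsatisfied: (1,5), (1,7), (2,1), (3,3), (3,7), (6,1), (6,5) — 7 in total.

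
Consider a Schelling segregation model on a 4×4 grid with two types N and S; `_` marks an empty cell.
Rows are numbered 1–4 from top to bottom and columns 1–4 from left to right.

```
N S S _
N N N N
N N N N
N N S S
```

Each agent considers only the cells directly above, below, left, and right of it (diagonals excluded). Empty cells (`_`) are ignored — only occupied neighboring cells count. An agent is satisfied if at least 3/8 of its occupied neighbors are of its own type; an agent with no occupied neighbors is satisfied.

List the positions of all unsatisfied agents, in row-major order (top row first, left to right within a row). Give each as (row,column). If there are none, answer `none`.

Row 1: (1,1)N 1/2 ✓ · (1,2)S 1/3 ✗ · (1,3)S 1/2 ✓
Row 2: (2,1)N 3/3 ✓ · (2,2)N 3/4 ✓ · (2,3)N 3/4 ✓ · (2,4)N 2/2 ✓
Row 3: (3,1)N 3/3 ✓ · (3,2)N 4/4 ✓ · (3,3)N 3/4 ✓ · (3,4)N 2/3 ✓
Row 4: (4,1)N 2/2 ✓ · (4,2)N 2/3 ✓ · (4,3)S 1/3 ✗ · (4,4)S 1/2 ✓

(1,2), (4,3)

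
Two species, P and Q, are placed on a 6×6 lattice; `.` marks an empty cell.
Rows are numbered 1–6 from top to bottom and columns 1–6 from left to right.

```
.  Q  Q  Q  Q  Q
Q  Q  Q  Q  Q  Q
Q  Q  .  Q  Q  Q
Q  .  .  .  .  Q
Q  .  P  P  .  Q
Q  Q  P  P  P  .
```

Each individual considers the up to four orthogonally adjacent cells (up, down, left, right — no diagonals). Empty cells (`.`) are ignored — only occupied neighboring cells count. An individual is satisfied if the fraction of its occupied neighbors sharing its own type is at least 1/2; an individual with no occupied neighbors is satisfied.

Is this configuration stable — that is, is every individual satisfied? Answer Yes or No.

Row 1: (1,2)Q 2/2 ✓ · (1,3)Q 3/3 ✓ · (1,4)Q 3/3 ✓ · (1,5)Q 3/3 ✓ · (1,6)Q 2/2 ✓
Row 2: (2,1)Q 2/2 ✓ · (2,2)Q 4/4 ✓ · (2,3)Q 3/3 ✓ · (2,4)Q 4/4 ✓ · (2,5)Q 4/4 ✓ · (2,6)Q 3/3 ✓
Row 3: (3,1)Q 3/3 ✓ · (3,2)Q 2/2 ✓ · (3,4)Q 2/2 ✓ · (3,5)Q 3/3 ✓ · (3,6)Q 3/3 ✓
Row 4: (4,1)Q 2/2 ✓ · (4,6)Q 2/2 ✓
Row 5: (5,1)Q 2/2 ✓ · (5,3)P 2/2 ✓ · (5,4)P 2/2 ✓ · (5,6)Q 1/1 ✓
Row 6: (6,1)Q 2/2 ✓ · (6,2)Q 1/2 ✓ · (6,3)P 2/3 ✓ · (6,4)P 3/3 ✓ · (6,5)P 1/1 ✓
All meet the threshold, so the configuration is stable.

Yes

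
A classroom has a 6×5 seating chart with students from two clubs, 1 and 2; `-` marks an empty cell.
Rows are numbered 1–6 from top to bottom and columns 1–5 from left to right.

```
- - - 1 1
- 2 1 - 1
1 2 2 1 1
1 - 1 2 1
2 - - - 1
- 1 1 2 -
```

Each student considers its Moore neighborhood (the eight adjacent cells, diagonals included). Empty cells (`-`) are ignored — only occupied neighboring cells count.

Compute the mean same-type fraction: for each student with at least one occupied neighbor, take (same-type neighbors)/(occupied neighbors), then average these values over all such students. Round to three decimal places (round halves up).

(1,4)1 3/3
(1,5)1 2/2
(2,2)2 2/4
(2,3)1 2/5
(2,5)1 4/4
(3,1)1 1/3
(3,2)2 2/6
(3,3)2 3/6
(3,4)1 5/7
(3,5)1 3/4
(4,1)1 1/3
(4,3)1 1/4
(4,4)2 1/6
(4,5)1 3/4
(5,1)2 0/2
(5,5)1 1/3
(6,2)1 1/2
(6,3)1 1/2
(6,4)2 0/2
Sum over 19 students: 3/3 + 2/2 + 2/4 + 2/5 + 4/4 + 1/3 + 2/6 + 3/6 + 5/7 + 3/4 + 1/3 + 1/4 + 1/6 + 3/4 + 0/2 + 1/3 + 1/2 + 1/2 + 0/2 = 1311/140; mean = 1311/140 ÷ 19 = 69/140 = 0.492857… → 0.493.

0.493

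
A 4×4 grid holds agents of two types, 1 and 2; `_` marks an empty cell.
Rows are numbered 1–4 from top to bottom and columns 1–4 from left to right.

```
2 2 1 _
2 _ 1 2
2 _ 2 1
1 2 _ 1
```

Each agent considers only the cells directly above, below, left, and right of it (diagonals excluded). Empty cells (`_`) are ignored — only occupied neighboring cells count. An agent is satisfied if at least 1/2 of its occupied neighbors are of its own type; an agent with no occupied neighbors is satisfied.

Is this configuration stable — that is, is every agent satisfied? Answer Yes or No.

No

Row 1: (1,1)2 2/2 satisfied · (1,2)2 1/2 satisfied · (1,3)1 1/2 satisfied
Row 2: (2,1)2 2/2 satisfied · (2,3)1 1/3 not · (2,4)2 0/2 not
Row 3: (3,1)2 1/2 satisfied · (3,3)2 0/2 not · (3,4)1 1/3 not
Row 4: (4,1)1 0/2 not · (4,2)2 0/1 not · (4,4)1 1/1 satisfied
For instance (2,3) has only 1/3 same-type neighbors, below 1/2.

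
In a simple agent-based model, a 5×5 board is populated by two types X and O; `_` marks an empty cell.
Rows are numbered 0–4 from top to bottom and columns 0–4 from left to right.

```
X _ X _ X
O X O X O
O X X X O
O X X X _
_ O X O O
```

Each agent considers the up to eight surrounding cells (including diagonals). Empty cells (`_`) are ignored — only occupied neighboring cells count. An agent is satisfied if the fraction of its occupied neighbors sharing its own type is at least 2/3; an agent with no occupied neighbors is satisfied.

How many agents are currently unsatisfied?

Row 0: (0,0)X 1/2 not · (0,2)X 2/3 satisfied · (0,4)X 1/2 not
Row 1: (1,0)O 1/4 not · (1,1)X 4/7 not · (1,2)O 0/6 not · (1,3)X 4/7 not · (1,4)O 1/4 not
Row 2: (2,0)O 2/5 not · (2,1)X 4/8 not · (2,2)X 7/8 satisfied · (2,3)X 4/7 not · (2,4)O 1/4 not
Row 3: (3,0)O 2/4 not · (3,1)X 4/7 not · (3,2)X 6/8 satisfied · (3,3)X 4/7 not
Row 4: (4,1)O 1/4 not · (4,2)X 3/5 not · (4,3)O 1/4 not · (4,4)O 1/2 not
Unsatisfied: (0,0), (0,4), (1,0), (1,1), (1,2), (1,3), (1,4), (2,0), (2,1), (2,3), (2,4), (3,0), (3,1), (3,3), (4,1), (4,2), (4,3), (4,4) — 18 in total.

18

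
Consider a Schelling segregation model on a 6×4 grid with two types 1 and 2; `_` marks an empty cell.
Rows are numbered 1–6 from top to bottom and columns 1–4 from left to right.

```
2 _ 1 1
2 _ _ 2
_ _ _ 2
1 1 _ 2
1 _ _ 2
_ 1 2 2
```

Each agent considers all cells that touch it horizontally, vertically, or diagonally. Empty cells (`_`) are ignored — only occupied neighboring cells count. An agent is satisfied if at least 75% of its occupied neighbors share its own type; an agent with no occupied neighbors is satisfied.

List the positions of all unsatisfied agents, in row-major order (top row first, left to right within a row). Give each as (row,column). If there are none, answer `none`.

(1,3), (1,4), (2,4), (6,2), (6,3)

(1,1)2 1/1 ✓
(1,3)1 1/2 ✗
(1,4)1 1/2 ✗
(2,1)2 1/1 ✓
(2,4)2 1/3 ✗
(3,4)2 2/2 ✓
(4,1)1 2/2 ✓
(4,2)1 2/2 ✓
(4,4)2 2/2 ✓
(5,1)1 3/3 ✓
(5,4)2 3/3 ✓
(6,2)1 1/2 ✗
(6,3)2 2/3 ✗
(6,4)2 2/2 ✓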